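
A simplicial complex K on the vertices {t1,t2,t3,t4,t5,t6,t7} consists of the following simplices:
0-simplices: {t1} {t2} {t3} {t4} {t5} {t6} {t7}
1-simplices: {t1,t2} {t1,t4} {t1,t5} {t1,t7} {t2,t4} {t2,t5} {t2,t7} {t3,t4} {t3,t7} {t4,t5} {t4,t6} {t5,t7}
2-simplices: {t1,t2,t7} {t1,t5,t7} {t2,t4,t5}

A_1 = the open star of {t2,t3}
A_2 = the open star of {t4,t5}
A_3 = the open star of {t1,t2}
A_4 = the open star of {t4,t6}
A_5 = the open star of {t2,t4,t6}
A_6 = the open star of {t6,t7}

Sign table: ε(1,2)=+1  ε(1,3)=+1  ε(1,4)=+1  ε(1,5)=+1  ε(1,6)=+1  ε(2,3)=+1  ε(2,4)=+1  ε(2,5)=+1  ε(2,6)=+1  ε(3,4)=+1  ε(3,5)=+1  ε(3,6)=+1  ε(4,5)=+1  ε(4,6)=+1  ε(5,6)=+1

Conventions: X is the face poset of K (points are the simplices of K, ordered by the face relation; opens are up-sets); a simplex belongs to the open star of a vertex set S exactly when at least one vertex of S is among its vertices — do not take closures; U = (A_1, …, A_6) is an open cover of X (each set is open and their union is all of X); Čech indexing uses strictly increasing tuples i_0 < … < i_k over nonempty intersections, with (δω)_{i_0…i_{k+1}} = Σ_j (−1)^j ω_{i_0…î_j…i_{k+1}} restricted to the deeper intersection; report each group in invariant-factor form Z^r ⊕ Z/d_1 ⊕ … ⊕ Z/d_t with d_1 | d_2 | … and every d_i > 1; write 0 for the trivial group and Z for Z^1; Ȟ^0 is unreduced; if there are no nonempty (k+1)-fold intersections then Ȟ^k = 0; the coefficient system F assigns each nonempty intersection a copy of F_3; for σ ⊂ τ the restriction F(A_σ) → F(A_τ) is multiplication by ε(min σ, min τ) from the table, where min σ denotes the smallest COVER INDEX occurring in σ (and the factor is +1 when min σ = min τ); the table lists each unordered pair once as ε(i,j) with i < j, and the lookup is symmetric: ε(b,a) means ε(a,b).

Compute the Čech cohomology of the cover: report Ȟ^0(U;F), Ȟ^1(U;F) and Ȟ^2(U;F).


Ȟ^0(U;F) ≅ Z/3, Ȟ^1(U;F) ≅ 0 and Ȟ^2(U;F) ≅ Z/3

intersection data:
  A1={{t2},{t3},{t1,t2},{t2,t4},{t2,t5},{t2,t7},{t3,t4},{t3,t7},{t1,t2,t7},{t2,t4,t5}} A2={{t4},{t5},{t1,t4},{t1,t5},{t2,t4},{t2,t5},{t3,t4},{t4,t5},{t4,t6},{t5,t7},{t1,t5,t7},{t2,t4,t5}} A3={{t1},{t2},{t1,t2},{t1,t4},{t1,t5},{t1,t7},{t2,t4},{t2,t5},{t2,t7},{t1,t2,t7},{t1,t5,t7},{t2,t4,t5}} A4={{t4},{t6},{t1,t4},{t2,t4},{t3,t4},{t4,t5},{t4,t6},{t2,t4,t5}} A5={{t2},{t4},{t6},{t1,t2},{t1,t4},{t2,t4},{t2,t5},{t2,t7},{t3,t4},{t4,t5},{t4,t6},{t1,t2,t7},{t2,t4,t5}} A6={{t6},{t7},{t1,t7},{t2,t7},{t3,t7},{t4,t6},{t5,t7},{t1,t2,t7},{t1,t5,t7}}
  A12={{t2,t4},{t2,t5},{t3,t4},{t2,t4,t5}} A13={{t2},{t1,t2},{t2,t4},{t2,t5},{t2,t7},{t1,t2,t7},{t2,t4,t5}} A14={{t2,t4},{t3,t4},{t2,t4,t5}} A15={{t2},{t1,t2},{t2,t4},{t2,t5},{t2,t7},{t3,t4},{t1,t2,t7},{t2,t4,t5}} A16={{t2,t7},{t3,t7},{t1,t2,t7}} A23={{t1,t4},{t1,t5},{t2,t4},{t2,t5},{t1,t5,t7},{t2,t4,t5}} A24={{t4},{t1,t4},{t2,t4},{t3,t4},{t4,t5},{t4,t6},{t2,t4,t5}} A25={{t4},{t1,t4},{t2,t4},{t2,t5},{t3,t4},{t4,t5},{t4,t6},{t2,t4,t5}} A26={{t4,t6},{t5,t7},{t1,t5,t7}} A34={{t1,t4},{t2,t4},{t2,t4,t5}} A35={{t2},{t1,t2},{t1,t4},{t2,t4},{t2,t5},{t2,t7},{t1,t2,t7},{t2,t4,t5}} A36={{t1,t7},{t2,t7},{t1,t2,t7},{t1,t5,t7}} A45={{t4},{t6},{t1,t4},{t2,t4},{t3,t4},{t4,t5},{t4,t6},{t2,t4,t5}} A46={{t6},{t4,t6}} A56={{t6},{t2,t7},{t4,t6},{t1,t2,t7}}
  A123={{t2,t4},{t2,t5},{t2,t4,t5}} A124={{t2,t4},{t3,t4},{t2,t4,t5}} A125={{t2,t4},{t2,t5},{t3,t4},{t2,t4,t5}} A134={{t2,t4},{t2,t4,t5}} A135={{t2},{t1,t2},{t2,t4},{t2,t5},{t2,t7},{t1,t2,t7},{t2,t4,t5}} A136={{t2,t7},{t1,t2,t7}} A145={{t2,t4},{t3,t4},{t2,t4,t5}} A156={{t2,t7},{t1,t2,t7}} A234={{t1,t4},{t2,t4},{t2,t4,t5}} A235={{t1,t4},{t2,t4},{t2,t5},{t2,t4,t5}} A236={{t1,t5,t7}} A245={{t4},{t1,t4},{t2,t4},{t3,t4},{t4,t5},{t4,t6},{t2,t4,t5}} A246={{t4,t6}} A256={{t4,t6}} A345={{t1,t4},{t2,t4},{t2,t4,t5}} A356={{t2,t7},{t1,t2,t7}} A456={{t6},{t4,t6}}
  A1234={{t2,t4},{t2,t4,t5}} A1235={{t2,t4},{t2,t5},{t2,t4,t5}} A1245={{t2,t4},{t3,t4},{t2,t4,t5}} A1345={{t2,t4},{t2,t4,t5}} A1356={{t2,t7},{t1,t2,t7}} A2345={{t1,t4},{t2,t4},{t2,t4,t5}} A2456={{t4,t6}}
  A12345={{t2,t4},{t2,t4,t5}}
C dims 6,15,17,7; δ0: rk_F3 5; δ1: rk_F3 10; δ2: rk_F3 6
Ȟ^0 = (6 − 5) − 0 = 1, so Ȟ^0 ≅ Z/3
Ȟ^1 = (15 − 10) − 5 = 0, so Ȟ^1 ≅ 0
Ȟ^2 = (17 − 6) − 10 = 1, so Ȟ^2 ≅ Z/3


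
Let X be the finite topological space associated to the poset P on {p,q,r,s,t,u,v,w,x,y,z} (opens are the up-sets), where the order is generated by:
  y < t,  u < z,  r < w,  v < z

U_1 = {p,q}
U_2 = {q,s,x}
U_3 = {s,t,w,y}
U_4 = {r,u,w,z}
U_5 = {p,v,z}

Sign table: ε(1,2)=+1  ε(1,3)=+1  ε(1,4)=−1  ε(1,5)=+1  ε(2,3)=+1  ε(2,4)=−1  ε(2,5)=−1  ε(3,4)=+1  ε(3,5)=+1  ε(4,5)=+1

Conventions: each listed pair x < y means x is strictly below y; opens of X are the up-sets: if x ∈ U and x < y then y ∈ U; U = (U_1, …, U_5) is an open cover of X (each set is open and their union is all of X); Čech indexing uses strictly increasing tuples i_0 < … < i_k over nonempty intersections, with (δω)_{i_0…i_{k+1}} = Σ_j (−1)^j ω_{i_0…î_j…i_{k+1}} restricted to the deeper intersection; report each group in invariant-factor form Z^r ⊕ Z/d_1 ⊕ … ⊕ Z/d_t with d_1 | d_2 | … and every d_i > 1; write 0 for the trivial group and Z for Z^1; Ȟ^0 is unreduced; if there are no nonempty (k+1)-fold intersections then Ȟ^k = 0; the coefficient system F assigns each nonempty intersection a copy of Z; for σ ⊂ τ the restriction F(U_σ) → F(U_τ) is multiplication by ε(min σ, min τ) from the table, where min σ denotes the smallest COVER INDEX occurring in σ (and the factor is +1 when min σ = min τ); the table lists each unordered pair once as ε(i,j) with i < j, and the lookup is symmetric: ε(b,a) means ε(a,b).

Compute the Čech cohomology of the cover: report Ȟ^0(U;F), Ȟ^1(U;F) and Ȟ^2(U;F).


Ȟ^0(U;F) ≅ Z,  Ȟ^1(U;F) ≅ Z,  Ȟ^2(U;F) ≅ 0

nonempty overlaps:
  U12={q} U15={p} U23={s} U34={w} U45={z}
C dims 5,5; δ0: rk 4, SNF 1^4
degree 0: 5−4−0 = 1 → Ȟ^0 ≅ Z
degree 1: 5−0−4 = 1 → Ȟ^1 ≅ Z
degree 2: 0−0−0 = 0 → Ȟ^2 ≅ 0


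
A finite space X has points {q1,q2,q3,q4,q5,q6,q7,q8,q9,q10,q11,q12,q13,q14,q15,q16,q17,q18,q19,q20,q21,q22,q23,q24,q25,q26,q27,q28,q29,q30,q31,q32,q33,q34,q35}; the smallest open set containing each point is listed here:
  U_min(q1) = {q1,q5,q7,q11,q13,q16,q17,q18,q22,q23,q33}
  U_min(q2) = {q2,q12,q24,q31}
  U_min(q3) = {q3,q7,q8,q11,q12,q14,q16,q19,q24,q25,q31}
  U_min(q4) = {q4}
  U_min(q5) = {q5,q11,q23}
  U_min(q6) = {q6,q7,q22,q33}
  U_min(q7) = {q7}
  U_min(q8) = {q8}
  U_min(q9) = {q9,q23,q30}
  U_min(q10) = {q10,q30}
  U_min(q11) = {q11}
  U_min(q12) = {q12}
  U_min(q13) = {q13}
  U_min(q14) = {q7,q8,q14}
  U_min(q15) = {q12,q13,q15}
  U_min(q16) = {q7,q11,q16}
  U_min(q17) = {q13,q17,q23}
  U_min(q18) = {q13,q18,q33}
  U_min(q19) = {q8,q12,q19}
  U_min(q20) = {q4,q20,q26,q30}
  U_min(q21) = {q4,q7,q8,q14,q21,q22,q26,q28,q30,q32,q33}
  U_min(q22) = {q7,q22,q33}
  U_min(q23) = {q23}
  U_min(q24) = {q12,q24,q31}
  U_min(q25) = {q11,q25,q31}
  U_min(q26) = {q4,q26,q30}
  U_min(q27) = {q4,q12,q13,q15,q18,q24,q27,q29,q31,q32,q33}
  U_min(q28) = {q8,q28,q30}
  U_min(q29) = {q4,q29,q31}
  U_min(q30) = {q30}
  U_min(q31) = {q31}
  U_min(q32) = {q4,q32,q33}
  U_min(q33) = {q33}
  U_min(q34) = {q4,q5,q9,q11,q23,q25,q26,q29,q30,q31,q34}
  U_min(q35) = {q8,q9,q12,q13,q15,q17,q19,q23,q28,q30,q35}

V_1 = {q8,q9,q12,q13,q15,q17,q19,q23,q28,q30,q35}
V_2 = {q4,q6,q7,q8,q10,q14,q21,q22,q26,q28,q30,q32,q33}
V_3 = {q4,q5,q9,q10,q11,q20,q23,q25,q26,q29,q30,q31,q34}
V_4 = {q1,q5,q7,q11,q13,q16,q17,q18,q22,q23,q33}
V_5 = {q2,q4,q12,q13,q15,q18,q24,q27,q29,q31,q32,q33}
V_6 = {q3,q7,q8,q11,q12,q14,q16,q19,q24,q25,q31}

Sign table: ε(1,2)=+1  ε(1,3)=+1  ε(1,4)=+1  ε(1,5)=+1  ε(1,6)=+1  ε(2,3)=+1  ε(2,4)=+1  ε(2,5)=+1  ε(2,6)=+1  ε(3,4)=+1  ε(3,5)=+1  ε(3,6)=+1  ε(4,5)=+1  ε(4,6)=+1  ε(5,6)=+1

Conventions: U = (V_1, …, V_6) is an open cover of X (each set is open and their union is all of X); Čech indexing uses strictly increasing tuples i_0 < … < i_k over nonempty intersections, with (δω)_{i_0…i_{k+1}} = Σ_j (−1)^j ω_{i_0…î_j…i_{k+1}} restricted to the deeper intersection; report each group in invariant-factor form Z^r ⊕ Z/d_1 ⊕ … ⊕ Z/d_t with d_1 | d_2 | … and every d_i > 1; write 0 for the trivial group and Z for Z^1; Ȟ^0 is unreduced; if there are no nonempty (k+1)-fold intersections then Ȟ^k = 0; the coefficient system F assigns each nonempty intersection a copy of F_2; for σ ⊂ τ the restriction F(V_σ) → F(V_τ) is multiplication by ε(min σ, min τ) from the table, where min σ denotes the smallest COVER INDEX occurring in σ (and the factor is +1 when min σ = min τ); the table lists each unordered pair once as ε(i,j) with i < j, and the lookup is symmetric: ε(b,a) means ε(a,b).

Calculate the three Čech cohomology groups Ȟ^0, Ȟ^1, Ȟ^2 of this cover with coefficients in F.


Ȟ^0(U;F) ≅ Z/2, Ȟ^1(U;F) ≅ Z/2 and Ȟ^2(U;F) ≅ Z/2

nerve simplices:
  V12={q8,q28,q30} V13={q9,q23,q30} V14={q13,q17,q23} V15={q12,q13,q15} V16={q8,q12,q19} V23={q4,q10,q26,q30} V24={q7,q22,q33} V25={q4,q32,q33} V26={q7,q8,q14} V34={q5,q11,q23} V35={q4,q29,q31} V36={q11,q25,q31} V45={q13,q18,q33} V46={q7,q11,q16} V56={q12,q24,q31}
  V123={q30} V126={q8} V134={q23} V145={q13} V156={q12} V235={q4} V245={q33} V246={q7} V346={q11} V356={q31}
C dims 6,15,10; δ0: rk_F2 5; δ1: rk_F2 9
degree 0: 6−5−0 = 1 → Ȟ^0 ≅ Z/2
degree 1: 15−9−5 = 1 → Ȟ^1 ≅ Z/2
degree 2: 10−0−9 = 1 → Ȟ^2 ≅ Z/2


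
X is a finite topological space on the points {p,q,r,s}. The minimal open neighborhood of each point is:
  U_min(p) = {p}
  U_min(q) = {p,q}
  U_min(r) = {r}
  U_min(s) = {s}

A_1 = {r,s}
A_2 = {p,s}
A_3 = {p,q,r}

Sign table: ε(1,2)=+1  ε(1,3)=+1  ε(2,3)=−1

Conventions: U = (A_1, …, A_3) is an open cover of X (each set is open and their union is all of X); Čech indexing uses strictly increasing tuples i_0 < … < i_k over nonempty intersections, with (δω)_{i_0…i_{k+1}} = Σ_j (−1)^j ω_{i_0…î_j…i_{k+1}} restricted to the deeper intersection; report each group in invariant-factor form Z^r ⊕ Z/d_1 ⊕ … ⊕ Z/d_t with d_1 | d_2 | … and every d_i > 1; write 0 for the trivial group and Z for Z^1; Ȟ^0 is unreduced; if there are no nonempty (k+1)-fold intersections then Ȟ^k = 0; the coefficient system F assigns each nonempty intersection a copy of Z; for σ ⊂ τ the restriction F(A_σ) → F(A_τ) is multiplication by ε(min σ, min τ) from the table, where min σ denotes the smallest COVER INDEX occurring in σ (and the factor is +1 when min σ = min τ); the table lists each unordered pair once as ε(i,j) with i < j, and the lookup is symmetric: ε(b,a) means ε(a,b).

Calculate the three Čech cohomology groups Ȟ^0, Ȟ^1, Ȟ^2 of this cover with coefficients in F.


Ȟ^0(U;F) ≅ 0, Ȟ^1(U;F) ≅ Z/2, Ȟ^2(U;F) ≅ 0

intersection data:
  A12={s} A13={r} A23={p}
C dims 3,3; δ0: rk 3, SNF 1^2·2
Ȟ^0 = (3 − 3) − 0 = 0, so Ȟ^0 ≅ 0
Ȟ^1 = (3 − 0) − 3 = 0 plus torsion [2], so Ȟ^1 ≅ Z/2
Ȟ^2 = (0 − 0) − 0 = 0, so Ȟ^2 ≅ 0


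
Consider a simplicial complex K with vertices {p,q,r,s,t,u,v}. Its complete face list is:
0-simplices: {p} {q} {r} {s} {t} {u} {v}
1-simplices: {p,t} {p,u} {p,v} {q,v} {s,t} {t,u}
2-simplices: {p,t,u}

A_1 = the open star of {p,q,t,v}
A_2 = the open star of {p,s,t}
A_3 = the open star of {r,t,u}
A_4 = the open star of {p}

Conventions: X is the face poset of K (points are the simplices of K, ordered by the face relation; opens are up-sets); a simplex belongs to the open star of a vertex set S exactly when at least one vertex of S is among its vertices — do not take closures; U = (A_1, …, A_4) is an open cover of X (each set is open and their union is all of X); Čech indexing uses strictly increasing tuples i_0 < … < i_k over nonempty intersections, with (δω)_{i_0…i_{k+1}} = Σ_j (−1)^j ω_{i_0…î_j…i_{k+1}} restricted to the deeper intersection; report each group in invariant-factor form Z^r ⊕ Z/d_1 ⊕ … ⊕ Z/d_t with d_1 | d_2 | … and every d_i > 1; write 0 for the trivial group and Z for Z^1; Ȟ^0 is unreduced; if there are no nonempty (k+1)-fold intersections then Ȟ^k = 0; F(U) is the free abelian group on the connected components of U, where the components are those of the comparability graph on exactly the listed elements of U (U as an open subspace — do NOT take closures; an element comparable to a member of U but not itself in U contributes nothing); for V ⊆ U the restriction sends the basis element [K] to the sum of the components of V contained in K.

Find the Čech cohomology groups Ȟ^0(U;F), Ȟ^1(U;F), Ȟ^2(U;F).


Ȟ^0 ≅ Z^2, Ȟ^1 ≅ 0 and Ȟ^2 ≅ 0

nerve of the cover:
  A1={{p},{q},{t},{v},{p,t},{p,u},{p,v},{q,v},{s,t},{t,u},{p,t,u}} A2={{p},{s},{t},{p,t},{p,u},{p,v},{s,t},{t,u},{p,t,u}} A3={{r},{t},{u},{p,t},{p,u},{s,t},{t,u},{p,t,u}} A4={{p},{p,t},{p,u},{p,v},{p,t,u}}
  A12={{p},{t},{p,t},{p,u},{p,v},{s,t},{t,u},{p,t,u}} A13={{t},{p,t},{p,u},{s,t},{t,u},{p,t,u}} A14={{p},{p,t},{p,u},{p,v},{p,t,u}} A23={{t},{p,t},{p,u},{s,t},{t,u},{p,t,u}} A24={{p},{p,t},{p,u},{p,v},{p,t,u}} A34={{p,t},{p,u},{p,t,u}}
  A123={{t},{p,t},{p,u},{s,t},{t,u},{p,t,u}} A124={{p},{p,t},{p,u},{p,v},{p,t,u}} A134={{p,t},{p,u},{p,t,u}} A234={{p,t},{p,u},{p,t,u}}
  A1234={{p,t},{p,u},{p,t,u}}
components per intersection:
  A1: {{p},{q},{t},{v},{p,t},{p,u},{p,v},{q,v},{s,t},{t,u},{p,t,u}}
  A2: {{p},{s},{t},{p,t},{p,u},{p,v},{s,t},{t,u},{p,t,u}}
  A3: {{r}} {{t},{u},{p,t},{p,u},{s,t},{t,u},{p,t,u}}
  A4: {{p},{p,t},{p,u},{p,v},{p,t,u}}
  A12: {{p},{t},{p,t},{p,u},{p,v},{s,t},{t,u},{p,t,u}}
  A13: {{t},{p,t},{p,u},{s,t},{t,u},{p,t,u}}
  A14: {{p},{p,t},{p,u},{p,v},{p,t,u}}
  A23: {{t},{p,t},{p,u},{s,t},{t,u},{p,t,u}}
  A24: {{p},{p,t},{p,u},{p,v},{p,t,u}}
  A34: {{p,t},{p,u},{p,t,u}}
  A123: {{t},{p,t},{p,u},{s,t},{t,u},{p,t,u}}
  A124: {{p},{p,t},{p,u},{p,v},{p,t,u}}
  A134: {{p,t},{p,u},{p,t,u}}
  A234: {{p,t},{p,u},{p,t,u}}
  A1234: {{p,t},{p,u},{p,t,u}}
C dims 5,6,4,1; δ0: rk 3, SNF 1^3; δ1: rk 3, SNF 1^3; δ2: rk 1, SNF 1^1
Ȟ^0 = (5 − 3) − 0 = 2, so Ȟ^0 ≅ Z^2
Ȟ^1 = (6 − 3) − 3 = 0, so Ȟ^1 ≅ 0
Ȟ^2 = (4 − 1) − 3 = 0, so Ȟ^2 ≅ 0


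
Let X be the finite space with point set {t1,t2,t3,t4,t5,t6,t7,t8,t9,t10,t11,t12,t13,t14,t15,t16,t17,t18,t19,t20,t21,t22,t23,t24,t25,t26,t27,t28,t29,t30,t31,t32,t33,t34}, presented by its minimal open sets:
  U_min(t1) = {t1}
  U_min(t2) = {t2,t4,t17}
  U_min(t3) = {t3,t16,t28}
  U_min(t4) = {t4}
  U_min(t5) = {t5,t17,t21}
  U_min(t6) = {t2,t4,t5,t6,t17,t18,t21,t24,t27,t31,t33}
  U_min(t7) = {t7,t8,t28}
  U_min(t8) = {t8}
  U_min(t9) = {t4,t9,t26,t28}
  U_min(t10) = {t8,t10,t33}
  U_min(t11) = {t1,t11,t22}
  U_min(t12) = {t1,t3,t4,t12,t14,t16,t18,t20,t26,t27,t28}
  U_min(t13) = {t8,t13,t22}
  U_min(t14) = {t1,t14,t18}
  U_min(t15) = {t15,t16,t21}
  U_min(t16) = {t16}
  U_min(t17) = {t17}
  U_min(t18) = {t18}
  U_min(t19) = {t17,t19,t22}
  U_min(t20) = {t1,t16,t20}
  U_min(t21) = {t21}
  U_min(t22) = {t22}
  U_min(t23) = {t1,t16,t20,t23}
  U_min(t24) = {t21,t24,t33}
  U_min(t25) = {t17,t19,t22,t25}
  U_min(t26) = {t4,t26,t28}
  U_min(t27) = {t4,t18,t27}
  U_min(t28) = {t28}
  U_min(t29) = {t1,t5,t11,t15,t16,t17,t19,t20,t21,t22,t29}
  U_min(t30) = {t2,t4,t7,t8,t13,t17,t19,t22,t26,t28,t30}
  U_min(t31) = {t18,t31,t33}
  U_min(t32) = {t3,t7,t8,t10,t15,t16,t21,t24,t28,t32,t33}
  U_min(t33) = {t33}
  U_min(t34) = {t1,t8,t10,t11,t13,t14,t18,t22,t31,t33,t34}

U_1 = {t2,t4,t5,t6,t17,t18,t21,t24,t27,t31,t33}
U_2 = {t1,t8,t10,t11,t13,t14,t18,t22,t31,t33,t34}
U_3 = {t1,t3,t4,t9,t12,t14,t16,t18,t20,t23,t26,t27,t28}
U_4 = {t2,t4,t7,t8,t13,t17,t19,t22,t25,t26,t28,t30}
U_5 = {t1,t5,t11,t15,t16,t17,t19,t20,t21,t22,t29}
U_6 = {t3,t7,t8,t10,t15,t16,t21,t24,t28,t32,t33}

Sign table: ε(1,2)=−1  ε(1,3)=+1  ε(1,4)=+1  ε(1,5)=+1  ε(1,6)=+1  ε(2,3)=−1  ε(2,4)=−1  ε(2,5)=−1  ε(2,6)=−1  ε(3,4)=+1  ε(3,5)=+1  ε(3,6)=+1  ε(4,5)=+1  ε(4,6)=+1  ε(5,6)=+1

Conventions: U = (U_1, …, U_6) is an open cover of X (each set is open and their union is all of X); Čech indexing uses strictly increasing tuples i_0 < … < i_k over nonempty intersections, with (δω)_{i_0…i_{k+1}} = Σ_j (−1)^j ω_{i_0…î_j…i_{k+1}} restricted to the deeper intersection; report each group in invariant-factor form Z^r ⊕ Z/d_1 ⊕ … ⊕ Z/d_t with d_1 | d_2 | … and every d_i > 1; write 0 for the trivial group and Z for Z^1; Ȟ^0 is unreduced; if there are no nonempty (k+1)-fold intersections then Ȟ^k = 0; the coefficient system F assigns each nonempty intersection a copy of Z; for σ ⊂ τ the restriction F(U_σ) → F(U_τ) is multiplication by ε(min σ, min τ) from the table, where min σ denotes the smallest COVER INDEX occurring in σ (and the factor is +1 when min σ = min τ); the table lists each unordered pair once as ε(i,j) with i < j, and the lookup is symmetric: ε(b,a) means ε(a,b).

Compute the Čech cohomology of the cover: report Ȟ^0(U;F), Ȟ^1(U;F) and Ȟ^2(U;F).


Ȟ^0 ≅ Z,  Ȟ^1 ≅ 0,  Ȟ^2 ≅ Z/2

nonempty intersections:
  U12={t18,t31,t33} U13={t4,t18,t27} U14={t2,t4,t17} U15={t5,t17,t21} U16={t21,t24,t33} U23={t1,t14,t18} U24={t8,t13,t22} U25={t1,t11,t22} U26={t8,t10,t33} U34={t4,t26,t28} U35={t1,t16,t20} U36={t3,t16,t28} U45={t17,t19,t22} U46={t7,t8,t28} U56={t15,t16,t21}
  U123={t18} U126={t33} U134={t4} U145={t17} U156={t21} U235={t1} U245={t22} U246={t8} U346={t28} U356={t16}
C dims 6,15,10; δ0: rk 5, SNF 1^5; δ1: rk 10, SNF 1^9·2
Ȟ^0: (6−5)−0=1 ⇒ Z
Ȟ^1: (15−10)−5=0 ⇒ 0
Ȟ^2: (10−0)−10=0 plus torsion [2] ⇒ Z/2


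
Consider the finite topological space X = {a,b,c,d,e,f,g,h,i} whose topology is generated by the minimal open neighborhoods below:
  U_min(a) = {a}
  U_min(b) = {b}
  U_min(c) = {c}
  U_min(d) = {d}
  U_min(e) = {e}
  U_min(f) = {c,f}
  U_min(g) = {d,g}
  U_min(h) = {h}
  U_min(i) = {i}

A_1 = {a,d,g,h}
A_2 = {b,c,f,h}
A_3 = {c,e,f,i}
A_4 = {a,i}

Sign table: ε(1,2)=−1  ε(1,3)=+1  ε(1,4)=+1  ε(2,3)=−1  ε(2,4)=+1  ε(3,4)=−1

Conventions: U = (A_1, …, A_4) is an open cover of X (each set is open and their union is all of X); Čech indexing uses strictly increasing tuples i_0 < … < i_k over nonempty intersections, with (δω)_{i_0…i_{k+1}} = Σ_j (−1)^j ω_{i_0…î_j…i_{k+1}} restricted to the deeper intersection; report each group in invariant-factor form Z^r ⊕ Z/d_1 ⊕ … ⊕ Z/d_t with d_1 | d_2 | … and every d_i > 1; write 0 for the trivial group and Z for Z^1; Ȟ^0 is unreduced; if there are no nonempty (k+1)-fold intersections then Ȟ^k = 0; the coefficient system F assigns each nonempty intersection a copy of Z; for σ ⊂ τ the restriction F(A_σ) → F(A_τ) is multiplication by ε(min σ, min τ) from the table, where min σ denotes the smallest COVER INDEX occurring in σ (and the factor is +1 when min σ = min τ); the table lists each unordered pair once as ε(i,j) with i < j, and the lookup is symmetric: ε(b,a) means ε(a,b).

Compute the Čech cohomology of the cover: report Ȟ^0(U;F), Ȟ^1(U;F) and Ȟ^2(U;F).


Ȟ^0 ≅ 0,  Ȟ^1 ≅ Z/2,  Ȟ^2 ≅ 0

nonempty overlaps:
  A12={h} A14={a} A23={c,f} A34={i}
C dims 4,4; δ0: rk 4, SNF 1^3·2
degree 0: 4−4−0 = 0 → Ȟ^0 ≅ 0
degree 1: 4−0−4 = 0 plus torsion [2] → Ȟ^1 ≅ Z/2
degree 2: 0−0−0 = 0 → Ȟ^2 ≅ 0


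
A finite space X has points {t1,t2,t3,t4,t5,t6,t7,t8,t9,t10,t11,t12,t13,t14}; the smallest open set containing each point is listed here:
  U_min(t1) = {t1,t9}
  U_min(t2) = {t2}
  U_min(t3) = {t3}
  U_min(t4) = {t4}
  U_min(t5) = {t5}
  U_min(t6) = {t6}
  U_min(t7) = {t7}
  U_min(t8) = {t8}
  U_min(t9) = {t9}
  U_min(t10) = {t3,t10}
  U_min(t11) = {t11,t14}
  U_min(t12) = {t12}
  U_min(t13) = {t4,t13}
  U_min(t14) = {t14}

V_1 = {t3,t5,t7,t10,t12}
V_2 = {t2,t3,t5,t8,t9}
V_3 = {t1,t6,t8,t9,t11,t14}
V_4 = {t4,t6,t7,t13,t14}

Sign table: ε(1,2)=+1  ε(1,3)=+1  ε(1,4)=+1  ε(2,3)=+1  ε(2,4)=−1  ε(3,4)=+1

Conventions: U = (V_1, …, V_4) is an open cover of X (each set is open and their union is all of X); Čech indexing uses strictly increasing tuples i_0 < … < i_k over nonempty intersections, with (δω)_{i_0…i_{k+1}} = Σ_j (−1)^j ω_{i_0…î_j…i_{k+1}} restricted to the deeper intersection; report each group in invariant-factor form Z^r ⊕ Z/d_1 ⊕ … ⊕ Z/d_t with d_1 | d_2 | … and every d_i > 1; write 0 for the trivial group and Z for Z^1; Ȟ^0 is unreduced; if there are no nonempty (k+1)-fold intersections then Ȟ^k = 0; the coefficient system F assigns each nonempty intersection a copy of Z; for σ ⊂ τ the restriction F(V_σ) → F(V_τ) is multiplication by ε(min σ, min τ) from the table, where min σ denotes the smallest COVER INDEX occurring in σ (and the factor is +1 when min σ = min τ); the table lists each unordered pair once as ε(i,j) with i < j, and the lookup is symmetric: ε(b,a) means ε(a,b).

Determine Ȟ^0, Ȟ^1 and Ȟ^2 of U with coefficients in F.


Ȟ^0(U;F) ≅ Z,  Ȟ^1(U;F) ≅ Z,  Ȟ^2(U;F) ≅ 0

nerve simplices:
  V12={t3,t5} V14={t7} V23={t8,t9} V34={t6,t14}
C dims 4,4; δ0: rk 3, SNF 1^3
degree 0: 4−3−0 = 1 → Ȟ^0 ≅ Z
degree 1: 4−0−3 = 1 → Ȟ^1 ≅ Z
degree 2: 0−0−0 = 0 → Ȟ^2 ≅ 0


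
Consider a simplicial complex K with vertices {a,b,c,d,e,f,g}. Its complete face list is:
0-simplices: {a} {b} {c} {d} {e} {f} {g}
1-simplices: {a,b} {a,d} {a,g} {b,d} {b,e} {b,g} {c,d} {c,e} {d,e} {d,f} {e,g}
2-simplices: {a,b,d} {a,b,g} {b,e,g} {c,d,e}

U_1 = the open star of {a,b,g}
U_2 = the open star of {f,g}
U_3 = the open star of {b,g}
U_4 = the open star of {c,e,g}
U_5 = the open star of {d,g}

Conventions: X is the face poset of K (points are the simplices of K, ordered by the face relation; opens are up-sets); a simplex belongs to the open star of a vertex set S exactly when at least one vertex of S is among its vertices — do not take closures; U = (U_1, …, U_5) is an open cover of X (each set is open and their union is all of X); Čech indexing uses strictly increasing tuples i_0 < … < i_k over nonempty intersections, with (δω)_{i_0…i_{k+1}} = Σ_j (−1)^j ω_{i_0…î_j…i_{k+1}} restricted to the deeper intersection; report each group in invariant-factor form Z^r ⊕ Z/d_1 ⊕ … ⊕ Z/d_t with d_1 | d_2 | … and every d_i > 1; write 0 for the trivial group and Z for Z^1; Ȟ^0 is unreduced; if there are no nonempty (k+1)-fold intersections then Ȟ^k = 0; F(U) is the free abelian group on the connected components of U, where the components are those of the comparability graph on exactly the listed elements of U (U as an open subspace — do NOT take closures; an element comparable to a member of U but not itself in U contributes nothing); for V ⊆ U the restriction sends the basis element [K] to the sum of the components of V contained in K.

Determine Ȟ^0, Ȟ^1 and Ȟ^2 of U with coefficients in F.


nerve simplices:
  U1={{a},{b},{g},{a,b},{a,d},{a,g},{b,d},{b,e},{b,g},{e,g},{a,b,d},{a,b,g},{b,e,g}} U2={{f},{g},{a,g},{b,g},{d,f},{e,g},{a,b,g},{b,e,g}} U3={{b},{g},{a,b},{a,g},{b,d},{b,e},{b,g},{e,g},{a,b,d},{a,b,g},{b,e,g}} U4={{c},{e},{g},{a,g},{b,e},{b,g},{c,d},{c,e},{d,e},{e,g},{a,b,g},{b,e,g},{c,d,e}} U5={{d},{g},{a,d},{a,g},{b,d},{b,g},{c,d},{d,e},{d,f},{e,g},{a,b,d},{a,b,g},{b,e,g},{c,d,e}}
  U12={{g},{a,g},{b,g},{e,g},{a,b,g},{b,e,g}} U13={{b},{g},{a,b},{a,g},{b,d},{b,e},{b,g},{e,g},{a,b,d},{a,b,g},{b,e,g}} U14={{g},{a,g},{b,e},{b,g},{e,g},{a,b,g},{b,e,g}} U15={{g},{a,d},{a,g},{b,d},{b,g},{e,g},{a,b,d},{a,b,g},{b,e,g}} U23={{g},{a,g},{b,g},{e,g},{a,b,g},{b,e,g}} U24={{g},{a,g},{b,g},{e,g},{a,b,g},{b,e,g}} U25={{g},{a,g},{b,g},{d,f},{e,g},{a,b,g},{b,e,g}} U34={{g},{a,g},{b,e},{b,g},{e,g},{a,b,g},{b,e,g}} U35={{g},{a,g},{b,d},{b,g},{e,g},{a,b,d},{a,b,g},{b,e,g}} U45={{g},{a,g},{b,g},{c,d},{d,e},{e,g},{a,b,g},{b,e,g},{c,d,e}}
  U123={{g},{a,g},{b,g},{e,g},{a,b,g},{b,e,g}} U124={{g},{a,g},{b,g},{e,g},{a,b,g},{b,e,g}} U125={{g},{a,g},{b,g},{e,g},{a,b,g},{b,e,g}} U134={{g},{a,g},{b,e},{b,g},{e,g},{a,b,g},{b,e,g}} U135={{g},{a,g},{b,d},{b,g},{e,g},{a,b,d},{a,b,g},{b,e,g}} U145={{g},{a,g},{b,g},{e,g},{a,b,g},{b,e,g}} U234={{g},{a,g},{b,g},{e,g},{a,b,g},{b,e,g}} U235={{g},{a,g},{b,g},{e,g},{a,b,g},{b,e,g}} U245={{g},{a,g},{b,g},{e,g},{a,b,g},{b,e,g}} U345={{g},{a,g},{b,g},{e,g},{a,b,g},{b,e,g}}
  U1234={{g},{a,g},{b,g},{e,g},{a,b,g},{b,e,g}} U1235={{g},{a,g},{b,g},{e,g},{a,b,g},{b,e,g}} U1245={{g},{a,g},{b,g},{e,g},{a,b,g},{b,e,g}} U1345={{g},{a,g},{b,g},{e,g},{a,b,g},{b,e,g}} U2345={{g},{a,g},{b,g},{e,g},{a,b,g},{b,e,g}}
  U12345={{g},{a,g},{b,g},{e,g},{a,b,g},{b,e,g}}
components per intersection:
  U1: {{a},{b},{g},{a,b},{a,d},{a,g},{b,d},{b,e},{b,g},{e,g},{a,b,d},{a,b,g},{b,e,g}}
  U2: {{f},{d,f}} {{g},{a,g},{b,g},{e,g},{a,b,g},{b,e,g}}
  U3: {{b},{g},{a,b},{a,g},{b,d},{b,e},{b,g},{e,g},{a,b,d},{a,b,g},{b,e,g}}
  U4: {{c},{e},{g},{a,g},{b,e},{b,g},{c,d},{c,e},{d,e},{e,g},{a,b,g},{b,e,g},{c,d,e}}
  U5: {{d},{a,d},{b,d},{c,d},{d,e},{d,f},{a,b,d},{c,d,e}} {{g},{a,g},{b,g},{e,g},{a,b,g},{b,e,g}}
  U12: {{g},{a,g},{b,g},{e,g},{a,b,g},{b,e,g}}
  U13: {{b},{g},{a,b},{a,g},{b,d},{b,e},{b,g},{e,g},{a,b,d},{a,b,g},{b,e,g}}
  U14: {{g},{a,g},{b,e},{b,g},{e,g},{a,b,g},{b,e,g}}
  U15: {{g},{a,g},{b,g},{e,g},{a,b,g},{b,e,g}} {{a,d},{b,d},{a,b,d}}
  U23: {{g},{a,g},{b,g},{e,g},{a,b,g},{b,e,g}}
  U24: {{g},{a,g},{b,g},{e,g},{a,b,g},{b,e,g}}
  U25: {{g},{a,g},{b,g},{e,g},{a,b,g},{b,e,g}} {{d,f}}
  U34: {{g},{a,g},{b,e},{b,g},{e,g},{a,b,g},{b,e,g}}
  U35: {{g},{a,g},{b,g},{e,g},{a,b,g},{b,e,g}} {{b,d},{a,b,d}}
  U45: {{g},{a,g},{b,g},{e,g},{a,b,g},{b,e,g}} {{c,d},{d,e},{c,d,e}}
  U123: {{g},{a,g},{b,g},{e,g},{a,b,g},{b,e,g}}
  U124: {{g},{a,g},{b,g},{e,g},{a,b,g},{b,e,g}}
  U125: {{g},{a,g},{b,g},{e,g},{a,b,g},{b,e,g}}
  U134: {{g},{a,g},{b,e},{b,g},{e,g},{a,b,g},{b,e,g}}
  U135: {{g},{a,g},{b,g},{e,g},{a,b,g},{b,e,g}} {{b,d},{a,b,d}}
  U145: {{g},{a,g},{b,g},{e,g},{a,b,g},{b,e,g}}
  U234: {{g},{a,g},{b,g},{e,g},{a,b,g},{b,e,g}}
  U235: {{g},{a,g},{b,g},{e,g},{a,b,g},{b,e,g}}
  U245: {{g},{a,g},{b,g},{e,g},{a,b,g},{b,e,g}}
  U345: {{g},{a,g},{b,g},{e,g},{a,b,g},{b,e,g}}
  U1234: {{g},{a,g},{b,g},{e,g},{a,b,g},{b,e,g}}
  U1235: {{g},{a,g},{b,g},{e,g},{a,b,g},{b,e,g}}
  U1245: {{g},{a,g},{b,g},{e,g},{a,b,g},{b,e,g}}
  U1345: {{g},{a,g},{b,g},{e,g},{a,b,g},{b,e,g}}
  U2345: {{g},{a,g},{b,g},{e,g},{a,b,g},{b,e,g}}
  U12345: {{g},{a,g},{b,g},{e,g},{a,b,g},{b,e,g}}
C dims 7,14,11,5; δ0: rk 6, SNF 1^6; δ1: rk 7, SNF 1^7; δ2: rk 4, SNF 1^4
degree 0: 7−6−0 = 1 → Ȟ^0 ≅ Z
degree 1: 14−7−6 = 1 → Ȟ^1 ≅ Z
degree 2: 11−4−7 = 0 → Ȟ^2 ≅ 0

Ȟ^0(U;F) ≅ Z, Ȟ^1(U;F) ≅ Z and Ȟ^2(U;F) ≅ 0


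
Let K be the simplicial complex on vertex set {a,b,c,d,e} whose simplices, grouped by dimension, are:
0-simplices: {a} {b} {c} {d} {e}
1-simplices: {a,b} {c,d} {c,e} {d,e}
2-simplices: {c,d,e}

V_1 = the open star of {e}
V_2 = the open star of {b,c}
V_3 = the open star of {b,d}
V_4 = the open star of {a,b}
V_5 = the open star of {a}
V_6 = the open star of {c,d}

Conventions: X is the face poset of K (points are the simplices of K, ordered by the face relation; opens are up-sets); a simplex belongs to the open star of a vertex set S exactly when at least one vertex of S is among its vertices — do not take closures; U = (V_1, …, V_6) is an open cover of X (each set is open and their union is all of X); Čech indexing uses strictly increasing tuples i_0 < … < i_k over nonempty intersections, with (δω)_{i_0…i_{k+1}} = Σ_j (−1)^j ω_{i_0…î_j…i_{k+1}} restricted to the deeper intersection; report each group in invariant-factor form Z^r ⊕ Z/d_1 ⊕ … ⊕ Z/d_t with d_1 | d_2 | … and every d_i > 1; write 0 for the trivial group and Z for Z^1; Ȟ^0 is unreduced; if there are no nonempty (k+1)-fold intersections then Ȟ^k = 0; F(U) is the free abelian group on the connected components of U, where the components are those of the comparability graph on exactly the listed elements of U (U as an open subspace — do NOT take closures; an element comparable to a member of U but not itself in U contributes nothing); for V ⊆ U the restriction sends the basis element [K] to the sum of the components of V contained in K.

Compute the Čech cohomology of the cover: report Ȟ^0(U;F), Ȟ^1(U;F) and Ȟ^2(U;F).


intersection data:
  V1={{e},{c,e},{d,e},{c,d,e}} V2={{b},{c},{a,b},{c,d},{c,e},{c,d,e}} V3={{b},{d},{a,b},{c,d},{d,e},{c,d,e}} V4={{a},{b},{a,b}} V5={{a},{a,b}} V6={{c},{d},{c,d},{c,e},{d,e},{c,d,e}}
  V12={{c,e},{c,d,e}} V13={{d,e},{c,d,e}} V16={{c,e},{d,e},{c,d,e}} V23={{b},{a,b},{c,d},{c,d,e}} V24={{b},{a,b}} V25={{a,b}} V26={{c},{c,d},{c,e},{c,d,e}} V34={{b},{a,b}} V35={{a,b}} V36={{d},{c,d},{d,e},{c,d,e}} V45={{a},{a,b}}
  V123={{c,d,e}} V126={{c,e},{c,d,e}} V136={{d,e},{c,d,e}} V234={{b},{a,b}} V235={{a,b}} V236={{c,d},{c,d,e}} V245={{a,b}} V345={{a,b}}
  V1236={{c,d,e}} V2345={{a,b}}
components per intersection:
  V1: {{e},{c,e},{d,e},{c,d,e}}
  V2: {{b},{a,b}} {{c},{c,d},{c,e},{c,d,e}}
  V3: {{b},{a,b}} {{d},{c,d},{d,e},{c,d,e}}
  V4: {{a},{b},{a,b}}
  V5: {{a},{a,b}}
  V6: {{c},{d},{c,d},{c,e},{d,e},{c,d,e}}
  V12: {{c,e},{c,d,e}}
  V13: {{d,e},{c,d,e}}
  V16: {{c,e},{d,e},{c,d,e}}
  V23: {{b},{a,b}} {{c,d},{c,d,e}}
  V24: {{b},{a,b}}
  V25: {{a,b}}
  V26: {{c},{c,d},{c,e},{c,d,e}}
  V34: {{b},{a,b}}
  V35: {{a,b}}
  V36: {{d},{c,d},{d,e},{c,d,e}}
  V45: {{a},{a,b}}
  V123: {{c,d,e}}
  V126: {{c,e},{c,d,e}}
  V136: {{d,e},{c,d,e}}
  V234: {{b},{a,b}}
  V235: {{a,b}}
  V236: {{c,d},{c,d,e}}
  V245: {{a,b}}
  V345: {{a,b}}
  V1236: {{c,d,e}}
  V2345: {{a,b}}
C dims 8,12,8,2; δ0: rk 6, SNF 1^6; δ1: rk 6, SNF 1^6; δ2: rk 2, SNF 1^2
Ȟ^0 = (8 − 6) − 0 = 2, so Ȟ^0 ≅ Z^2
Ȟ^1 = (12 − 6) − 6 = 0, so Ȟ^1 ≅ 0
Ȟ^2 = (8 − 2) − 6 = 0, so Ȟ^2 ≅ 0

Ȟ^0 ≅ Z^2, Ȟ^1 ≅ 0 and Ȟ^2 ≅ 0


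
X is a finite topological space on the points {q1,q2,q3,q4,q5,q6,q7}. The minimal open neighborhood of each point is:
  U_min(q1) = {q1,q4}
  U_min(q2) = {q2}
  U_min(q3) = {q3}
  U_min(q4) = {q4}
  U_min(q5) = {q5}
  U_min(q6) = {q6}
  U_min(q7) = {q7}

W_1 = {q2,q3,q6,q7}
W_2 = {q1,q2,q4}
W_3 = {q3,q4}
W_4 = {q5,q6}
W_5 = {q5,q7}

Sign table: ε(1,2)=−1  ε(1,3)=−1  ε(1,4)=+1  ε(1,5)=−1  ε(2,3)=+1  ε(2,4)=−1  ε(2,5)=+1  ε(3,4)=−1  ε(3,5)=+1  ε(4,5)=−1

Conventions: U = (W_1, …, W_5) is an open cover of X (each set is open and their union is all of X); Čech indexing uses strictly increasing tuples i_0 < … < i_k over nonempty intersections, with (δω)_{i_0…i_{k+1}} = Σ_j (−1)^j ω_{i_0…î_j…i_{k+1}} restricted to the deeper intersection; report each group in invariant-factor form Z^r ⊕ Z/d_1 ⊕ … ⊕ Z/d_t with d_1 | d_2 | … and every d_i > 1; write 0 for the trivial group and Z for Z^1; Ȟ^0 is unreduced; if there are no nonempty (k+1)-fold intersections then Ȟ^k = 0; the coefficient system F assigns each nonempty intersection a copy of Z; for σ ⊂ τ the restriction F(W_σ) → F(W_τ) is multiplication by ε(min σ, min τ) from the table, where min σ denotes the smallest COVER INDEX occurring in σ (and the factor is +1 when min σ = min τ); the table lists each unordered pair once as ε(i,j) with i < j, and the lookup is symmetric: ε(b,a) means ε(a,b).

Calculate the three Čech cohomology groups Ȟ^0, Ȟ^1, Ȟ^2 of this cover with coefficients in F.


Ȟ^0(U;F) ≅ Z; Ȟ^1(U;F) ≅ Z^2; Ȟ^2(U;F) ≅ 0

cover nerve:
  W12={q2} W13={q3} W14={q6} W15={q7} W23={q4} W45={q5}
C dims 5,6; δ0: rk 4, SNF 1^4
Ȟ^0: (5−4)−0=1 ⇒ Z
Ȟ^1: (6−0)−4=2 ⇒ Z^2
Ȟ^2: (0−0)−0=0 ⇒ 0


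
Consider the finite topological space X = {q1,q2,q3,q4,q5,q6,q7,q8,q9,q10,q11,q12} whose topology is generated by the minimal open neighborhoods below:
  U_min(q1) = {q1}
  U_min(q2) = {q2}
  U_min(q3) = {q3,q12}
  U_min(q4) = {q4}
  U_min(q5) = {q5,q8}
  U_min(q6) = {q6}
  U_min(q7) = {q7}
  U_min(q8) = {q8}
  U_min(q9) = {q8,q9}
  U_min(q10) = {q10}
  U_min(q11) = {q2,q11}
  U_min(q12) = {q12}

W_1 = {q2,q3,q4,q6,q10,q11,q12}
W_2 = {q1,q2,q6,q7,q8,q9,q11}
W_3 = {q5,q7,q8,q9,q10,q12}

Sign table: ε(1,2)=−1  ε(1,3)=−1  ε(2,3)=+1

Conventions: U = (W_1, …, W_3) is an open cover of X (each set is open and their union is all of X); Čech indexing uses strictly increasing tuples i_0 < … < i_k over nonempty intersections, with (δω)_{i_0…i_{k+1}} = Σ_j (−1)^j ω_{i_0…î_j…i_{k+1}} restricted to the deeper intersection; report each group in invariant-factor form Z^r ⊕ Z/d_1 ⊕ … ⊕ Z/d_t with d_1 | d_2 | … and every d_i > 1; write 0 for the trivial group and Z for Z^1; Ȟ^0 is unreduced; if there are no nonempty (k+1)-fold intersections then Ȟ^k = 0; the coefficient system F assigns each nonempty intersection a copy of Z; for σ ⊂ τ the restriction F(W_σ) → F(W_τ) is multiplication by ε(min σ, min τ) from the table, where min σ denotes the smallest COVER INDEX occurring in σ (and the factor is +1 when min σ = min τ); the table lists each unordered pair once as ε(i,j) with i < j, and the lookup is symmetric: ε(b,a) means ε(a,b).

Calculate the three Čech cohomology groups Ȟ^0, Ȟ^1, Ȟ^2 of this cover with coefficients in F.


Ȟ^0 = Z; Ȟ^1 = Z; Ȟ^2 = 0

intersection data:
  W12={q2,q6,q11} W13={q10,q12} W23={q7,q8,q9}
C dims 3,3; δ0: rk 2, SNF 1^2
Ȟ^0 = (3 − 2) − 0 = 1, so Ȟ^0 ≅ Z
Ȟ^1 = (3 − 0) − 2 = 1, so Ȟ^1 ≅ Z
Ȟ^2 = (0 − 0) − 0 = 0, so Ȟ^2 ≅ 0


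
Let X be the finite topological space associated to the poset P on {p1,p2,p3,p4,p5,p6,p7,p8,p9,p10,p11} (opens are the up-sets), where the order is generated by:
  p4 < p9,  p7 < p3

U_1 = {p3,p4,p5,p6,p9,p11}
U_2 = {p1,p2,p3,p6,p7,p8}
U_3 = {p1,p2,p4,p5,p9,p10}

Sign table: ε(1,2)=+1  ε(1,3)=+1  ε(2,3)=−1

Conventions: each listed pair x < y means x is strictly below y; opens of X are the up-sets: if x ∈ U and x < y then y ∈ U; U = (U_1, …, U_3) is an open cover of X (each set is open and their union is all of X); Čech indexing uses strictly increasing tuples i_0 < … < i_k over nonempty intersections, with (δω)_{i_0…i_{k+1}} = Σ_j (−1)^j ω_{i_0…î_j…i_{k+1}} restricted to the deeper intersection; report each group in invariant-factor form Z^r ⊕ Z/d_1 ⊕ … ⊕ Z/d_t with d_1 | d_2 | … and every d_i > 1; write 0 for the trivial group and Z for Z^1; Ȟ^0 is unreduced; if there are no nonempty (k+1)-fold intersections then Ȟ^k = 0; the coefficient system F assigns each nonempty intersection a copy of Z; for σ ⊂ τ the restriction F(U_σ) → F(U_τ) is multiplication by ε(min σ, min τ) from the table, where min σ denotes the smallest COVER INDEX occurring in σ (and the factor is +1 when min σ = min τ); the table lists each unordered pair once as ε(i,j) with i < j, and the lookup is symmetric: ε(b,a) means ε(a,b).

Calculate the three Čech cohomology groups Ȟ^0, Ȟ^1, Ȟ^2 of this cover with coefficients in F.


Ȟ^0(U;F) ≅ 0,  Ȟ^1(U;F) ≅ Z/2,  Ȟ^2(U;F) ≅ 0

nerve of the cover:
  U12={p3,p6} U13={p4,p5,p9} U23={p1,p2}
C dims 3,3; δ0: rk 3, SNF 1^2·2
Ȟ^0 = (3 − 3) − 0 = 0, so Ȟ^0 ≅ 0
Ȟ^1 = (3 − 0) − 3 = 0 plus torsion [2], so Ȟ^1 ≅ Z/2
Ȟ^2 = (0 − 0) − 0 = 0, so Ȟ^2 ≅ 0


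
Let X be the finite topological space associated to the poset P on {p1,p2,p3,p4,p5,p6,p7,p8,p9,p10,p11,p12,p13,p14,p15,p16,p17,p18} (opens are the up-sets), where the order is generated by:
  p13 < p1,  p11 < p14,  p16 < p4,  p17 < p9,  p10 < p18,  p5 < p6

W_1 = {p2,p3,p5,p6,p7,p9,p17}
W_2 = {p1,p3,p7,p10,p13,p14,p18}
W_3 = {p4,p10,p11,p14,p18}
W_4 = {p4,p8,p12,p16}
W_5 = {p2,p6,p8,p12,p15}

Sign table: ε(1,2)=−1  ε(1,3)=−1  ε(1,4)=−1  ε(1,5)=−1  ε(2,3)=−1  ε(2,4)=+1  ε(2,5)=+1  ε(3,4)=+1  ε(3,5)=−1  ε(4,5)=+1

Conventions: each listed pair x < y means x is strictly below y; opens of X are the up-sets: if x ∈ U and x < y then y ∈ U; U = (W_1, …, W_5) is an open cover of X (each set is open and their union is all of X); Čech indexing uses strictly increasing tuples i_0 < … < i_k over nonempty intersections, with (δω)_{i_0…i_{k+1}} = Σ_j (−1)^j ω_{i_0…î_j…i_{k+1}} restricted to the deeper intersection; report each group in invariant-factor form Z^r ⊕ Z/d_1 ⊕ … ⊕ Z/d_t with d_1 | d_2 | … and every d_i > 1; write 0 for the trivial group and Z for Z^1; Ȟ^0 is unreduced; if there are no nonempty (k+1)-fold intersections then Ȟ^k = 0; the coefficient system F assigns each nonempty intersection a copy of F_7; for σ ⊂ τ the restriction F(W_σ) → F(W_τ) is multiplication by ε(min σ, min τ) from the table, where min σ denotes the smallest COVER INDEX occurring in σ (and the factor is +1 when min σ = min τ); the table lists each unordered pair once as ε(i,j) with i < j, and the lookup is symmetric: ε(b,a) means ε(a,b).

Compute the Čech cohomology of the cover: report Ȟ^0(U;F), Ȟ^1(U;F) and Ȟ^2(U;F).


Ȟ^0 ≅ 0; Ȟ^1 ≅ 0; Ȟ^2 ≅ 0

nonempty overlaps:
  W12={p3,p7} W15={p2,p6} W23={p10,p14,p18} W34={p4} W45={p8,p12}
C dims 5,5; δ0: rk_F7 5
degree 0: 5−5−0 = 0 → Ȟ^0 ≅ 0
degree 1: 5−0−5 = 0 → Ȟ^1 ≅ 0
degree 2: 0−0−0 = 0 → Ȟ^2 ≅ 0


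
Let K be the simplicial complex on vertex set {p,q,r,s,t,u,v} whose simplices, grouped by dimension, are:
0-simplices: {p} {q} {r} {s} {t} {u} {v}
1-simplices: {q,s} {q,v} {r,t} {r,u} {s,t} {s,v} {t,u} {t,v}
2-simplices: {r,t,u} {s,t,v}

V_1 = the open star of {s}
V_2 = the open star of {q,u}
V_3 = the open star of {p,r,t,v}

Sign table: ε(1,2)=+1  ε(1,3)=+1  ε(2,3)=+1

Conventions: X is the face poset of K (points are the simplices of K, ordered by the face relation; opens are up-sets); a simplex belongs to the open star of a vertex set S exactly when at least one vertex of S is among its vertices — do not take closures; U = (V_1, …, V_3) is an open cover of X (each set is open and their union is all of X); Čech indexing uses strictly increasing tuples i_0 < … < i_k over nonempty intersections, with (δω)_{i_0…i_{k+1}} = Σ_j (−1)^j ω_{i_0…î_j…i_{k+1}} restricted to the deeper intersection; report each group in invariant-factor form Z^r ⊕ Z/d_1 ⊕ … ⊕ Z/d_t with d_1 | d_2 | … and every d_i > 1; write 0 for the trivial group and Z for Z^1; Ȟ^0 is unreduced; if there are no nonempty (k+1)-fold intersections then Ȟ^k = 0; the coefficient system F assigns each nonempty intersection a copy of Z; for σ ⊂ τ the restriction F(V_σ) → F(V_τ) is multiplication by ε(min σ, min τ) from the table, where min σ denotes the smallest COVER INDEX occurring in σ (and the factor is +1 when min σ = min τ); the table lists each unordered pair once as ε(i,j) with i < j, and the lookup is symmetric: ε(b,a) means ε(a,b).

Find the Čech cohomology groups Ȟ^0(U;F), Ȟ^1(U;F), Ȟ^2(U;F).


Ȟ^0 = Z,  Ȟ^1 = Z,  Ȟ^2 = 0

nerve simplices:
  V1={{s},{q,s},{s,t},{s,v},{s,t,v}} V2={{q},{u},{q,s},{q,v},{r,u},{t,u},{r,t,u}} V3={{p},{r},{t},{v},{q,v},{r,t},{r,u},{s,t},{s,v},{t,u},{t,v},{r,t,u},{s,t,v}}
  V12={{q,s}} V13={{s,t},{s,v},{s,t,v}} V23={{q,v},{r,u},{t,u},{r,t,u}}
C dims 3,3; δ0: rk 2, SNF 1^2
degree 0: 3−2−0 = 1 → Ȟ^0 ≅ Z
degree 1: 3−0−2 = 1 → Ȟ^1 ≅ Z
degree 2: 0−0−0 = 0 → Ȟ^2 ≅ 0


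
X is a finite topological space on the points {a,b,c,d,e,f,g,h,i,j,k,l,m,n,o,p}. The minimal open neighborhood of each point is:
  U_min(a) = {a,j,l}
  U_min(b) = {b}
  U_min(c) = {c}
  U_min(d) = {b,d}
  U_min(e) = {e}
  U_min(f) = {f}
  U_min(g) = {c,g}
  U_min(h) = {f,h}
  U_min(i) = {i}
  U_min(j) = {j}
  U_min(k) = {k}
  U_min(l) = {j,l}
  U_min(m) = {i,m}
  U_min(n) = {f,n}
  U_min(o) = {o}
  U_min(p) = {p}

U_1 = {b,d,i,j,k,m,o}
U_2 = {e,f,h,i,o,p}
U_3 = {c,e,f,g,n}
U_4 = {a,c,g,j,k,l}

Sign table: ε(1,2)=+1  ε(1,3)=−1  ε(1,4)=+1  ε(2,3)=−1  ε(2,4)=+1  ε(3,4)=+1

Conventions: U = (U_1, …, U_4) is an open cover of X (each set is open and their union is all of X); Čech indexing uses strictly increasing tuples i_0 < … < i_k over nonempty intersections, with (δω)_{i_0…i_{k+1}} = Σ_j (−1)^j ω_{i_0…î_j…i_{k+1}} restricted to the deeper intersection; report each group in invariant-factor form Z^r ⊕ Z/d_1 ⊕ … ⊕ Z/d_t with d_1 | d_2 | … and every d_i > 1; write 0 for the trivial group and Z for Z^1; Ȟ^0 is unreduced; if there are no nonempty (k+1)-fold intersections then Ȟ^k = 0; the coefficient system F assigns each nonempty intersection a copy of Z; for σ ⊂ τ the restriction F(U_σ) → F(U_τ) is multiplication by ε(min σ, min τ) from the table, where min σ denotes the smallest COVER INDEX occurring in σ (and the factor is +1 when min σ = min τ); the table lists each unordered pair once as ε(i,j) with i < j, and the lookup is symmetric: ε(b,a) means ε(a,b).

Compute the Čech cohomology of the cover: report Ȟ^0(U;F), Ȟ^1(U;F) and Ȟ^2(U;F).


nerve of the cover:
  U12={i,o} U14={j,k} U23={e,f} U34={c,g}
C dims 4,4; δ0: rk 4, SNF 1^3·2
Ȟ^0 = (4 − 4) − 0 = 0, so Ȟ^0 ≅ 0
Ȟ^1 = (4 − 0) − 4 = 0 plus torsion [2], so Ȟ^1 ≅ Z/2
Ȟ^2 = (0 − 0) − 0 = 0, so Ȟ^2 ≅ 0

Ȟ^0 ≅ 0, Ȟ^1 ≅ Z/2 and Ȟ^2 ≅ 0
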